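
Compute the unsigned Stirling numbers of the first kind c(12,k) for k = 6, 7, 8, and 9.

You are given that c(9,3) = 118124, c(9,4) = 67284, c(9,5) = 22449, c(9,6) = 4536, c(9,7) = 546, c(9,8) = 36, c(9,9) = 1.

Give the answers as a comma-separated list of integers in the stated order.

13339535, 2637558, 357423, 32670

r10: T_10,4=9×67284+118124=723680; T_10,5=9×22449+67284=269325; T_10,6=9×4536+22449=63273; T_10,7=9×546+4536=9450; T_10,8=9×36+546=870; T_10,9=9×1+36=45
r11: T_11,5=10×269325+723680=3416930; T_11,6=10×63273+269325=902055; T_11,7=10×9450+63273=157773; T_11,8=10×870+9450=18150; T_11,9=10×45+870=1320
r12: T_12,6=11×902055+3416930=13339535; T_12,7=11×157773+902055=2637558; T_12,8=11×18150+157773=357423; T_12,9=11×1320+18150=32670
Read c(12,6) = 13339535, c(12,7) = 2637558, c(12,8) = 357423, c(12,9) = 32670.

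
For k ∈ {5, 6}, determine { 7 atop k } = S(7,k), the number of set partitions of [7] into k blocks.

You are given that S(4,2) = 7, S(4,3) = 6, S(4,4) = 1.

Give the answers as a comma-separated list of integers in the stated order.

i=5: T(5,3)=7+3·6=25 | T(5,4)=6+4·1=10 | T(5,5)=1+5·0=1
i=6: T(6,4)=25+4·10=65 | T(6,5)=10+5·1=15 | T(6,6)=1+6·0=1
i=7: T(7,5)=65+5·15=140 | T(7,6)=15+6·1=21
Read S(7,5) = 140, S(7,6) = 21.

140, 21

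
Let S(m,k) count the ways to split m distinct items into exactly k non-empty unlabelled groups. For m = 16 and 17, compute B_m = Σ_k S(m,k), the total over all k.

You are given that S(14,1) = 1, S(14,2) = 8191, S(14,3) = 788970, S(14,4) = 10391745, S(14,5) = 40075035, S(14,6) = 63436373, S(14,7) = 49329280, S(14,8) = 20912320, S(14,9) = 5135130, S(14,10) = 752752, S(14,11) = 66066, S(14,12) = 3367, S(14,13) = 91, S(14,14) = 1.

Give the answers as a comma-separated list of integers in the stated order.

@15  (15,1):1·1+0→1, (15,2):8191·2+1→16383, (15,3):788970·3+8191→2375101, (15,4):10391745·4+788970→42355950, (15,5):40075035·5+10391745→210766920, (15,6):63436373·6+40075035→420693273, (15,7):49329280·7+63436373→408741333, (15,8):20912320·8+49329280→216627840, (15,9):5135130·9+20912320→67128490, (15,10):752752·10+5135130→12662650, (15,11):66066·11+752752→1479478, (15,12):3367·12+66066→106470, (15,13):91·13+3367→4550, (15,14):1·14+91→105, (15,15):0·15+1→1
@16  (16,1):1·1+0→1, (16,2):16383·2+1→32767, (16,3):2375101·3+16383→7141686, (16,4):42355950·4+2375101→171798901, (16,5):210766920·5+42355950→1096190550, (16,6):420693273·6+210766920→2734926558, (16,7):408741333·7+420693273→3281882604, (16,8):216627840·8+408741333→2141764053, (16,9):67128490·9+216627840→820784250, (16,10):12662650·10+67128490→193754990, (16,11):1479478·11+12662650→28936908, (16,12):106470·12+1479478→2757118, (16,13):4550·13+106470→165620, (16,14):105·14+4550→6020, (16,15):1·15+105→120, (16,16):0·16+1→1
@17  (17,1):1·1+0→1, (17,2):32767·2+1→65535, (17,3):7141686·3+32767→21457825, (17,4):171798901·4+7141686→694337290, (17,5):1096190550·5+171798901→5652751651, (17,6):2734926558·6+1096190550→17505749898, (17,7):3281882604·7+2734926558→25708104786, (17,8):2141764053·8+3281882604→20415995028, (17,9):820784250·9+2141764053→9528822303, (17,10):193754990·10+820784250→2758334150, (17,11):28936908·11+193754990→512060978, (17,12):2757118·12+28936908→62022324, (17,13):165620·13+2757118→4910178, (17,14):6020·14+165620→249900, (17,15):120·15+6020→7820, (17,16):1·16+120→136, (17,17):0·17+1→1
B_16 = ΣS(16,k) = 1+32767+7141686+171798901+1096190550+2734926558+3281882604+2141764053+820784250+193754990+28936908+2757118+165620+6020+120+1 = 10480142147
B_17 = ΣS(17,k) = 1+65535+21457825+694337290+5652751651+17505749898+25708104786+20415995028+9528822303+2758334150+512060978+62022324+4910178+249900+7820+136+1 = 82864869804

10480142147, 82864869804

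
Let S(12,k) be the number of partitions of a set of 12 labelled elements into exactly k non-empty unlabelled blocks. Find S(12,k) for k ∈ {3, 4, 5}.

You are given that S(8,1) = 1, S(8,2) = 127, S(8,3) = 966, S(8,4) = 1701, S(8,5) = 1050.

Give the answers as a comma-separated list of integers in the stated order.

row 9: T[9][1]=1·1+0=1  T[9][2]=2·127+1=255  T[9][3]=3·966+127=3025  T[9][4]=4·1701+966=7770  T[9][5]=5·1050+1701=6951
row 10: T[10][1]=1·1+0=1  T[10][2]=2·255+1=511  T[10][3]=3·3025+255=9330  T[10][4]=4·7770+3025=34105  T[10][5]=5·6951+7770=42525
row 11: T[11][2]=2·511+1=1023  T[11][3]=3·9330+511=28501  T[11][4]=4·34105+9330=145750  T[11][5]=5·42525+34105=246730
row 12: T[12][3]=3·28501+1023=86526  T[12][4]=4·145750+28501=611501  T[12][5]=5·246730+145750=1379400
Read S(12,3) = 86526, S(12,4) = 611501, S(12,5) = 1379400.

86526, 611501, 1379400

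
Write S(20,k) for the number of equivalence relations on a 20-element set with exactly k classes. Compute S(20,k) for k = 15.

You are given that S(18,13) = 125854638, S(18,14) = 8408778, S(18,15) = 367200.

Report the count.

r19: T_19,14=14×8408778+125854638=243577530; T_19,15=15×367200+8408778=13916778
r20: T_20,15=15×13916778+243577530=452329200
Read S(20,15) = 452329200.

452329200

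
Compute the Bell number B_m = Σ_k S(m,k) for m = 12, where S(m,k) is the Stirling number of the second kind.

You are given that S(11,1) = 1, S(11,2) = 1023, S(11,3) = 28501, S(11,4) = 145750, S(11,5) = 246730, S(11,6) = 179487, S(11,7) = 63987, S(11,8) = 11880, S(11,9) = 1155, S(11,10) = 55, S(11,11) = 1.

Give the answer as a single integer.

row 12: T[12][1]=1·1+0=1  T[12][2]=2·1023+1=2047  T[12][3]=3·28501+1023=86526  T[12][4]=4·145750+28501=611501  T[12][5]=5·246730+145750=1379400  T[12][6]=6·179487+246730=1323652  T[12][7]=7·63987+179487=627396  T[12][8]=8·11880+63987=159027  T[12][9]=9·1155+11880=22275  T[12][10]=10·55+1155=1705  T[12][11]=11·1+55=66  T[12][12]=12·0+1=1
B_12 = ΣS(12,k) = 1+2047+86526+611501+1379400+1323652+627396+159027+22275+1705+66+1 = 4213597

4213597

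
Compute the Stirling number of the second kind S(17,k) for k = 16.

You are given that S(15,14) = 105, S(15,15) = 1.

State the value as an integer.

136

[16] T[16,15]:15*1+105=120 · T[16,16]:16*0+1=1
[17] T[17,16]:16*1+120=136
Read S(17,16) = 136.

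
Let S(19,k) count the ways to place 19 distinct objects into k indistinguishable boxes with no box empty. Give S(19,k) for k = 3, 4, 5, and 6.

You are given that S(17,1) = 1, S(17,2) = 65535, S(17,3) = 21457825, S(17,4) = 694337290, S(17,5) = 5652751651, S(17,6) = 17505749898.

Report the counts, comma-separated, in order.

r18: T_18,2=2×65535+1=131071; T_18,3=3×21457825+65535=64439010; T_18,4=4×694337290+21457825=2798806985; T_18,5=5×5652751651+694337290=28958095545; T_18,6=6×17505749898+5652751651=110687251039
r19: T_19,3=3×64439010+131071=193448101; T_19,4=4×2798806985+64439010=11259666950; T_19,5=5×28958095545+2798806985=147589284710; T_19,6=6×110687251039+28958095545=693081601779
Read S(19,3) = 193448101, S(19,4) = 11259666950, S(19,5) = 147589284710, S(19,6) = 693081601779.

193448101, 11259666950, 147589284710, 693081601779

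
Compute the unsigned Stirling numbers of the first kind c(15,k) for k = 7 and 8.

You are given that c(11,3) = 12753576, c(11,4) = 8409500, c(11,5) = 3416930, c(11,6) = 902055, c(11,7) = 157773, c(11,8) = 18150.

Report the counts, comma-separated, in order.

14409322928, 2681453775

[12] T[12,4]:11*8409500+12753576=105258076 · T[12,5]:11*3416930+8409500=45995730 · T[12,6]:11*902055+3416930=13339535 · T[12,7]:11*157773+902055=2637558 · T[12,8]:11*18150+157773=357423
[13] T[13,5]:12*45995730+105258076=657206836 · T[13,6]:12*13339535+45995730=206070150 · T[13,7]:12*2637558+13339535=44990231 · T[13,8]:12*357423+2637558=6926634
[14] T[14,6]:13*206070150+657206836=3336118786 · T[14,7]:13*44990231+206070150=790943153 · T[14,8]:13*6926634+44990231=135036473
[15] T[15,7]:14*790943153+3336118786=14409322928 · T[15,8]:14*135036473+790943153=2681453775
Read c(15,7) = 14409322928, c(15,8) = 2681453775.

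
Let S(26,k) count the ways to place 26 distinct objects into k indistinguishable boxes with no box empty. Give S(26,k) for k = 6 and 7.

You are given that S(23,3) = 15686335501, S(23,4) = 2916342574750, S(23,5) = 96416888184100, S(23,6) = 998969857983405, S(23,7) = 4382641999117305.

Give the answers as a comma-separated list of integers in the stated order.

@24  (24,4):2916342574750·4+15686335501→11681056634501, (24,5):96416888184100·5+2916342574750→485000783495250, (24,6):998969857983405·6+96416888184100→6090236036084530, (24,7):4382641999117305·7+998969857983405→31677463851804540
@25  (25,5):485000783495250·5+11681056634501→2436684974110751, (25,6):6090236036084530·6+485000783495250→37026417000002430, (25,7):31677463851804540·7+6090236036084530→227832482998716310
@26  (26,6):37026417000002430·6+2436684974110751→224595186974125331, (26,7):227832482998716310·7+37026417000002430→1631853797991016600
Read S(26,6) = 224595186974125331, S(26,7) = 1631853797991016600.

224595186974125331, 1631853797991016600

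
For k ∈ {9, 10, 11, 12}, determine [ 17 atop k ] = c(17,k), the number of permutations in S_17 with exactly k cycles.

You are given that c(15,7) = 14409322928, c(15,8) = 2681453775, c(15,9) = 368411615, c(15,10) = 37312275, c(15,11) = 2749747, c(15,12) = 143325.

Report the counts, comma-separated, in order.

185953177553, 23057159840, 2185031420, 156952432

r16: T_16,8=15×2681453775+14409322928=54631129553; T_16,9=15×368411615+2681453775=8207628000; T_16,10=15×37312275+368411615=928095740; T_16,11=15×2749747+37312275=78558480; T_16,12=15×143325+2749747=4899622
r17: T_17,9=16×8207628000+54631129553=185953177553; T_17,10=16×928095740+8207628000=23057159840; T_17,11=16×78558480+928095740=2185031420; T_17,12=16×4899622+78558480=156952432
Read c(17,9) = 185953177553, c(17,10) = 23057159840, c(17,11) = 2185031420, c(17,12) = 156952432.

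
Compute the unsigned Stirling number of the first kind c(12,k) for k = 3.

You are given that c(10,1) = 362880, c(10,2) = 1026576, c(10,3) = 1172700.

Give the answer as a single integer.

[11] T[11,2]:10*1026576+362880=10628640 · T[11,3]:10*1172700+1026576=12753576
[12] T[12,3]:11*12753576+10628640=150917976
Read c(12,3) = 150917976.

150917976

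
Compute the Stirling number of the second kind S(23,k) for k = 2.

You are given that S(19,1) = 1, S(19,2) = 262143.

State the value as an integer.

r20: T_20,1=1×1+0=1; T_20,2=2×262143+1=524287
r21: T_21,1=1×1+0=1; T_21,2=2×524287+1=1048575
r22: T_22,1=1×1+0=1; T_22,2=2×1048575+1=2097151
r23: T_23,2=2×2097151+1=4194303
Read S(23,2) = 4194303.

4194303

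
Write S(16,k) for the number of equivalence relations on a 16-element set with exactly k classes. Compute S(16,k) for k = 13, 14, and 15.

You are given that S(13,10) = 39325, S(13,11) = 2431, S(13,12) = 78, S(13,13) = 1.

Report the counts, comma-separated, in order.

165620, 6020, 120

row 14: T[14][11]=11·2431+39325=66066  T[14][12]=12·78+2431=3367  T[14][13]=13·1+78=91  T[14][14]=14·0+1=1
row 15: T[15][12]=12·3367+66066=106470  T[15][13]=13·91+3367=4550  T[15][14]=14·1+91=105  T[15][15]=15·0+1=1
row 16: T[16][13]=13·4550+106470=165620  T[16][14]=14·105+4550=6020  T[16][15]=15·1+105=120
Read S(16,13) = 165620, S(16,14) = 6020, S(16,15) = 120.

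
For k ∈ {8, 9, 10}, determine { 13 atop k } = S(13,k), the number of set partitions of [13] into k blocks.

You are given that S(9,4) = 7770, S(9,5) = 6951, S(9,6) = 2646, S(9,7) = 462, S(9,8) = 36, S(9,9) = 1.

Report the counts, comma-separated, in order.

1899612, 359502, 39325

i=10: T(10,5)=7770+5·6951=42525 | T(10,6)=6951+6·2646=22827 | T(10,7)=2646+7·462=5880 | T(10,8)=462+8·36=750 | T(10,9)=36+9·1=45 | T(10,10)=1+10·0=1
i=11: T(11,6)=42525+6·22827=179487 | T(11,7)=22827+7·5880=63987 | T(11,8)=5880+8·750=11880 | T(11,9)=750+9·45=1155 | T(11,10)=45+10·1=55
i=12: T(12,7)=179487+7·63987=627396 | T(12,8)=63987+8·11880=159027 | T(12,9)=11880+9·1155=22275 | T(12,10)=1155+10·55=1705
i=13: T(13,8)=627396+8·159027=1899612 | T(13,9)=159027+9·22275=359502 | T(13,10)=22275+10·1705=39325
Read S(13,8) = 1899612, S(13,9) = 359502, S(13,10) = 39325.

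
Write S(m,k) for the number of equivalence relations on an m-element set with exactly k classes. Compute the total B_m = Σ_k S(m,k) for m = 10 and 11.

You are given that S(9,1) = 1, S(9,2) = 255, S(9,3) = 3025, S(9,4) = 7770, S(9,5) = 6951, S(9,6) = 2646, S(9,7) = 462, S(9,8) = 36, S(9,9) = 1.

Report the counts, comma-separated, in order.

i=10: T(10,1)=0+1·1=1 | T(10,2)=1+2·255=511 | T(10,3)=255+3·3025=9330 | T(10,4)=3025+4·7770=34105 | T(10,5)=7770+5·6951=42525 | T(10,6)=6951+6·2646=22827 | T(10,7)=2646+7·462=5880 | T(10,8)=462+8·36=750 | T(10,9)=36+9·1=45 | T(10,10)=1+10·0=1
i=11: T(11,1)=0+1·1=1 | T(11,2)=1+2·511=1023 | T(11,3)=511+3·9330=28501 | T(11,4)=9330+4·34105=145750 | T(11,5)=34105+5·42525=246730 | T(11,6)=42525+6·22827=179487 | T(11,7)=22827+7·5880=63987 | T(11,8)=5880+8·750=11880 | T(11,9)=750+9·45=1155 | T(11,10)=45+10·1=55 | T(11,11)=1+11·0=1
B_10 = ΣS(10,k) = 1+511+9330+34105+42525+22827+5880+750+45+1 = 115975
B_11 = ΣS(11,k) = 1+1023+28501+145750+246730+179487+63987+11880+1155+55+1 = 678570

115975, 678570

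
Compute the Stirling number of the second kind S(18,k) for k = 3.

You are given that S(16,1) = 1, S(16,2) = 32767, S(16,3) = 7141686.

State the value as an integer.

r17: T_17,2=2×32767+1=65535; T_17,3=3×7141686+32767=21457825
r18: T_18,3=3×21457825+65535=64439010
Read S(18,3) = 64439010.

64439010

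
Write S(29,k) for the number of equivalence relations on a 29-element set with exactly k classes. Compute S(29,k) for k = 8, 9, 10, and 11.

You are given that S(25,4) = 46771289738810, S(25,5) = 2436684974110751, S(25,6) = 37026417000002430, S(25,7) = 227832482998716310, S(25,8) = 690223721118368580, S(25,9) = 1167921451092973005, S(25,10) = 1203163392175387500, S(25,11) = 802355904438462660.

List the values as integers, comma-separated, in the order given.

3224318613979279184316, 9452962848327254398506, 16392038075086211019625, 18059551225961878690915

i=26: T(26,5)=46771289738810+5·2436684974110751=12230196160292565 | T(26,6)=2436684974110751+6·37026417000002430=224595186974125331 | T(26,7)=37026417000002430+7·227832482998716310=1631853797991016600 | T(26,8)=227832482998716310+8·690223721118368580=5749622251945664950 | T(26,9)=690223721118368580+9·1167921451092973005=11201516780955125625 | T(26,10)=1167921451092973005+10·1203163392175387500=13199555372846848005 | T(26,11)=1203163392175387500+11·802355904438462660=10029078340998476760
i=27: T(27,6)=12230196160292565+6·224595186974125331=1359801318005044551 | T(27,7)=224595186974125331+7·1631853797991016600=11647571772911241531 | T(27,8)=1631853797991016600+8·5749622251945664950=47628831813556336200 | T(27,9)=5749622251945664950+9·11201516780955125625=106563273280541795575 | T(27,10)=11201516780955125625+10·13199555372846848005=143197070509423605675 | T(27,11)=13199555372846848005+11·10029078340998476760=123519417123830092365
i=28: T(28,7)=1359801318005044551+7·11647571772911241531=82892803728383735268 | T(28,8)=11647571772911241531+8·47628831813556336200=392678226281361931131 | T(28,9)=47628831813556336200+9·106563273280541795575=1006698291338432496375 | T(28,10)=106563273280541795575+10·143197070509423605675=1538533978374777852325 | T(28,11)=143197070509423605675+11·123519417123830092365=1501910658871554621690
i=29: T(29,8)=82892803728383735268+8·392678226281361931131=3224318613979279184316 | T(29,9)=392678226281361931131+9·1006698291338432496375=9452962848327254398506 | T(29,10)=1006698291338432496375+10·1538533978374777852325=16392038075086211019625 | T(29,11)=1538533978374777852325+11·1501910658871554621690=18059551225961878690915
Read S(29,8) = 3224318613979279184316, S(29,9) = 9452962848327254398506, S(29,10) = 16392038075086211019625, S(29,11) = 18059551225961878690915.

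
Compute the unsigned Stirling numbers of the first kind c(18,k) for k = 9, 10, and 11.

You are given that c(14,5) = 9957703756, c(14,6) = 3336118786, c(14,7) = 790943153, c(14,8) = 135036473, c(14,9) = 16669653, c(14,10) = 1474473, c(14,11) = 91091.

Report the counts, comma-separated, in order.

4308105301929, 577924894833, 60202693980

i=15: T(15,6)=9957703756+14·3336118786=56663366760 | T(15,7)=3336118786+14·790943153=14409322928 | T(15,8)=790943153+14·135036473=2681453775 | T(15,9)=135036473+14·16669653=368411615 | T(15,10)=16669653+14·1474473=37312275 | T(15,11)=1474473+14·91091=2749747
i=16: T(16,7)=56663366760+15·14409322928=272803210680 | T(16,8)=14409322928+15·2681453775=54631129553 | T(16,9)=2681453775+15·368411615=8207628000 | T(16,10)=368411615+15·37312275=928095740 | T(16,11)=37312275+15·2749747=78558480
i=17: T(17,8)=272803210680+16·54631129553=1146901283528 | T(17,9)=54631129553+16·8207628000=185953177553 | T(17,10)=8207628000+16·928095740=23057159840 | T(17,11)=928095740+16·78558480=2185031420
i=18: T(18,9)=1146901283528+17·185953177553=4308105301929 | T(18,10)=185953177553+17·23057159840=577924894833 | T(18,11)=23057159840+17·2185031420=60202693980
Read c(18,9) = 4308105301929, c(18,10) = 577924894833, c(18,11) = 60202693980.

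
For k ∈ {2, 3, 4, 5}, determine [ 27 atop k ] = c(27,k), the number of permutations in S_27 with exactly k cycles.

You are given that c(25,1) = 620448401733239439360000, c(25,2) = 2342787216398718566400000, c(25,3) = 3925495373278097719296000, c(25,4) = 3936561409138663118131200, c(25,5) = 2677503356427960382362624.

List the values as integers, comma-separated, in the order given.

@26  (26,1):620448401733239439360000·25+0→15511210043330985984000000, (26,2):2342787216398718566400000·25+620448401733239439360000→59190128811701203599360000, (26,3):3925495373278097719296000·25+2342787216398718566400000→100480171548351161548800000, (26,4):3936561409138663118131200·25+3925495373278097719296000→102339530601744675672576000, (26,5):2677503356427960382362624·25+3936561409138663118131200→70874145319837672677196800
@27  (27,2):59190128811701203599360000·26+15511210043330985984000000→1554454559147562279567360000, (27,3):100480171548351161548800000·26+59190128811701203599360000→2671674589068831403868160000, (27,4):102339530601744675672576000·26+100480171548351161548800000→2761307967193712729035776000, (27,5):70874145319837672677196800·26+102339530601744675672576000→1945067308917524165279692800
Read c(27,2) = 1554454559147562279567360000, c(27,3) = 2671674589068831403868160000, c(27,4) = 2761307967193712729035776000, c(27,5) = 1945067308917524165279692800.

1554454559147562279567360000, 2671674589068831403868160000, 2761307967193712729035776000, 1945067308917524165279692800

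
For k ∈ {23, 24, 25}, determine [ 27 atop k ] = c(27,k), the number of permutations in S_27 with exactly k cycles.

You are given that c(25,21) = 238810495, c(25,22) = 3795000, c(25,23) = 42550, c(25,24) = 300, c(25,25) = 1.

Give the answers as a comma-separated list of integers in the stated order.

460012995, 6160050, 58500

[26] T[26,22]:25*3795000+238810495=333685495 · T[26,23]:25*42550+3795000=4858750 · T[26,24]:25*300+42550=50050 · T[26,25]:25*1+300=325
[27] T[27,23]:26*4858750+333685495=460012995 · T[27,24]:26*50050+4858750=6160050 · T[27,25]:26*325+50050=58500
Read c(27,23) = 460012995, c(27,24) = 6160050, c(27,25) = 58500.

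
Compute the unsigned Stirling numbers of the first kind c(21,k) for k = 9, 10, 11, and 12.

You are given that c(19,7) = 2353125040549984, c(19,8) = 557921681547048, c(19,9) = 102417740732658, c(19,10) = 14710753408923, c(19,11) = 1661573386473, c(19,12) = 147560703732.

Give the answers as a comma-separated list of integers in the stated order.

[20] T[20,8]:19*557921681547048+2353125040549984=12953636989943896 · T[20,9]:19*102417740732658+557921681547048=2503858755467550 · T[20,10]:19*14710753408923+102417740732658=381922055502195 · T[20,11]:19*1661573386473+14710753408923=46280647751910 · T[20,12]:19*147560703732+1661573386473=4465226757381
[21] T[21,9]:20*2503858755467550+12953636989943896=63030812099294896 · T[21,10]:20*381922055502195+2503858755467550=10142299865511450 · T[21,11]:20*46280647751910+381922055502195=1307535010540395 · T[21,12]:20*4465226757381+46280647751910=135585182899530
Read c(21,9) = 63030812099294896, c(21,10) = 10142299865511450, c(21,11) = 1307535010540395, c(21,12) = 135585182899530.

63030812099294896, 10142299865511450, 1307535010540395, 135585182899530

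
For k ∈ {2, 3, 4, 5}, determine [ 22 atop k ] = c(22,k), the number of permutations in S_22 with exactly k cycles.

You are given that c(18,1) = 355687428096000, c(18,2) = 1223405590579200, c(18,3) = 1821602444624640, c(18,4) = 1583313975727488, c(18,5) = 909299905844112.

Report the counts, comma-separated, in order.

[19] T[19,1]:18*355687428096000+0=6402373705728000 · T[19,2]:18*1223405590579200+355687428096000=22376988058521600 · T[19,3]:18*1821602444624640+1223405590579200=34012249593822720 · T[19,4]:18*1583313975727488+1821602444624640=30321254007719424 · T[19,5]:18*909299905844112+1583313975727488=17950712280921504
[20] T[20,1]:19*6402373705728000+0=121645100408832000 · T[20,2]:19*22376988058521600+6402373705728000=431565146817638400 · T[20,3]:19*34012249593822720+22376988058521600=668609730341153280 · T[20,4]:19*30321254007719424+34012249593822720=610116075740491776 · T[20,5]:19*17950712280921504+30321254007719424=371384787345228000
[21] T[21,1]:20*121645100408832000+0=2432902008176640000 · T[21,2]:20*431565146817638400+121645100408832000=8752948036761600000 · T[21,3]:20*668609730341153280+431565146817638400=13803759753640704000 · T[21,4]:20*610116075740491776+668609730341153280=12870931245150988800 · T[21,5]:20*371384787345228000+610116075740491776=8037811822645051776
[22] T[22,2]:21*8752948036761600000+2432902008176640000=186244810780170240000 · T[22,3]:21*13803759753640704000+8752948036761600000=298631902863216384000 · T[22,4]:21*12870931245150988800+13803759753640704000=284093315901811468800 · T[22,5]:21*8037811822645051776+12870931245150988800=181664979520697076096
Read c(22,2) = 186244810780170240000, c(22,3) = 298631902863216384000, c(22,4) = 284093315901811468800, c(22,5) = 181664979520697076096.

186244810780170240000, 298631902863216384000, 284093315901811468800, 181664979520697076096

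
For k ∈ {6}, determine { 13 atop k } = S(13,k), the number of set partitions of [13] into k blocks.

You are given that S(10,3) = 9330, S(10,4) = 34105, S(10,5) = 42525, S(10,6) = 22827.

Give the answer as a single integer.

@11  (11,4):34105·4+9330→145750, (11,5):42525·5+34105→246730, (11,6):22827·6+42525→179487
@12  (12,5):246730·5+145750→1379400, (12,6):179487·6+246730→1323652
@13  (13,6):1323652·6+1379400→9321312
Read S(13,6) = 9321312.

9321312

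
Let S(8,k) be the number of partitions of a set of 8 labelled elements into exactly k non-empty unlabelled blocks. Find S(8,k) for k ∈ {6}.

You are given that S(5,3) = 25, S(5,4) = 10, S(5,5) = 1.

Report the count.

266

i=6: T(6,4)=25+4·10=65 | T(6,5)=10+5·1=15 | T(6,6)=1+6·0=1
i=7: T(7,5)=65+5·15=140 | T(7,6)=15+6·1=21
i=8: T(8,6)=140+6·21=266
Read S(8,6) = 266.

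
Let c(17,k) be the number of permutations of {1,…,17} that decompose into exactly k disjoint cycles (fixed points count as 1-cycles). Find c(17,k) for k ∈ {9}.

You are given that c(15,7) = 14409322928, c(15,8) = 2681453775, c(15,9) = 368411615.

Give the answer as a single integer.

@16  (16,8):2681453775·15+14409322928→54631129553, (16,9):368411615·15+2681453775→8207628000
@17  (17,9):8207628000·16+54631129553→185953177553
Read c(17,9) = 185953177553.

185953177553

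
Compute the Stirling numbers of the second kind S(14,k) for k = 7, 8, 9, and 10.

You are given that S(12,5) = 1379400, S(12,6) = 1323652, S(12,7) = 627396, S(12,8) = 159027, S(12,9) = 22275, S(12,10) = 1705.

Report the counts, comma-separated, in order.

i=13: T(13,6)=1379400+6·1323652=9321312 | T(13,7)=1323652+7·627396=5715424 | T(13,8)=627396+8·159027=1899612 | T(13,9)=159027+9·22275=359502 | T(13,10)=22275+10·1705=39325
i=14: T(14,7)=9321312+7·5715424=49329280 | T(14,8)=5715424+8·1899612=20912320 | T(14,9)=1899612+9·359502=5135130 | T(14,10)=359502+10·39325=752752
Read S(14,7) = 49329280, S(14,8) = 20912320, S(14,9) = 5135130, S(14,10) = 752752.

49329280, 20912320, 5135130, 752752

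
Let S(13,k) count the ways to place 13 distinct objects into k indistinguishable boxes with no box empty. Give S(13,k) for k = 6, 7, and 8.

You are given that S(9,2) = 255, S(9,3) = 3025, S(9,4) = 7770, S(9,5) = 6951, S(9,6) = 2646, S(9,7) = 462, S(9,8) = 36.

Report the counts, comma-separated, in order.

r10: T_10,3=3×3025+255=9330; T_10,4=4×7770+3025=34105; T_10,5=5×6951+7770=42525; T_10,6=6×2646+6951=22827; T_10,7=7×462+2646=5880; T_10,8=8×36+462=750
r11: T_11,4=4×34105+9330=145750; T_11,5=5×42525+34105=246730; T_11,6=6×22827+42525=179487; T_11,7=7×5880+22827=63987; T_11,8=8×750+5880=11880
r12: T_12,5=5×246730+145750=1379400; T_12,6=6×179487+246730=1323652; T_12,7=7×63987+179487=627396; T_12,8=8×11880+63987=159027
r13: T_13,6=6×1323652+1379400=9321312; T_13,7=7×627396+1323652=5715424; T_13,8=8×159027+627396=1899612
Read S(13,6) = 9321312, S(13,7) = 5715424, S(13,8) = 1899612.

9321312, 5715424, 1899612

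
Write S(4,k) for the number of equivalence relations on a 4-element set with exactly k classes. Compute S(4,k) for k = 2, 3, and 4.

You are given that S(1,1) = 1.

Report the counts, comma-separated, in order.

7, 6, 1

row 2: T[2][1]=1·1+0=1  T[2][2]=2·0+1=1
row 3: T[3][1]=1·1+0=1  T[3][2]=2·1+1=3  T[3][3]=3·0+1=1
row 4: T[4][2]=2·3+1=7  T[4][3]=3·1+3=6  T[4][4]=4·0+1=1
Read S(4,2) = 7, S(4,3) = 6, S(4,4) = 1.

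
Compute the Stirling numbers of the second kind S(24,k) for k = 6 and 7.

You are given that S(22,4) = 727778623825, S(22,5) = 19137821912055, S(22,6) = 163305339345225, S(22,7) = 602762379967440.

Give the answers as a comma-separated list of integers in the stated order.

6090236036084530, 31677463851804540

r23: T_23,5=5×19137821912055+727778623825=96416888184100; T_23,6=6×163305339345225+19137821912055=998969857983405; T_23,7=7×602762379967440+163305339345225=4382641999117305
r24: T_24,6=6×998969857983405+96416888184100=6090236036084530; T_24,7=7×4382641999117305+998969857983405=31677463851804540
Read S(24,6) = 6090236036084530, S(24,7) = 31677463851804540.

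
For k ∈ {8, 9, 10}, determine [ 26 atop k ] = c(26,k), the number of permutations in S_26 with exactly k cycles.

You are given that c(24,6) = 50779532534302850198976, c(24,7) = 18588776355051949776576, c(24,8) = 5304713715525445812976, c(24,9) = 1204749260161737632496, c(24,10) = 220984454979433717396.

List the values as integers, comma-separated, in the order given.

i=25: T(25,7)=50779532534302850198976+24·18588776355051949776576=496910165055549644836800 | T(25,8)=18588776355051949776576+24·5304713715525445812976=145901905527662649288000 | T(25,9)=5304713715525445812976+24·1204749260161737632496=34218695959407148992880 | T(25,10)=1204749260161737632496+24·220984454979433717396=6508376179668146850000
i=26: T(26,8)=496910165055549644836800+25·145901905527662649288000=4144457803247115877036800 | T(26,9)=145901905527662649288000+25·34218695959407148992880=1001369304512841374110000 | T(26,10)=34218695959407148992880+25·6508376179668146850000=196928100451110820242880
Read c(26,8) = 4144457803247115877036800, c(26,9) = 1001369304512841374110000, c(26,10) = 196928100451110820242880.

4144457803247115877036800, 1001369304512841374110000, 196928100451110820242880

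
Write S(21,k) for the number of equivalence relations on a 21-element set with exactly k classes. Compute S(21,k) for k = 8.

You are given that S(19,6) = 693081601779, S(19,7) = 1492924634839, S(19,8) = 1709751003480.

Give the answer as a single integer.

i=20: T(20,7)=693081601779+7·1492924634839=11143554045652 | T(20,8)=1492924634839+8·1709751003480=15170932662679
i=21: T(21,8)=11143554045652+8·15170932662679=132511015347084
Read S(21,8) = 132511015347084.

132511015347084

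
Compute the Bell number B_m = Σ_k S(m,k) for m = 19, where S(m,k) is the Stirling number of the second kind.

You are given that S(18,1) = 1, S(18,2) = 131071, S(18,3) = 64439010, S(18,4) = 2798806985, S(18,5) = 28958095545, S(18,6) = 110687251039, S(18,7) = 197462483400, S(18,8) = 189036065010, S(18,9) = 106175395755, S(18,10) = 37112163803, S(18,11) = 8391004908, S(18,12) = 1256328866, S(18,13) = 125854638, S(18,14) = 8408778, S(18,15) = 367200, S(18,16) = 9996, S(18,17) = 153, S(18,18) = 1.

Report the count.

5832742205057

[19] T[19,1]:1*1+0=1 · T[19,2]:2*131071+1=262143 · T[19,3]:3*64439010+131071=193448101 · T[19,4]:4*2798806985+64439010=11259666950 · T[19,5]:5*28958095545+2798806985=147589284710 · T[19,6]:6*110687251039+28958095545=693081601779 · T[19,7]:7*197462483400+110687251039=1492924634839 · T[19,8]:8*189036065010+197462483400=1709751003480 · T[19,9]:9*106175395755+189036065010=1144614626805 · T[19,10]:10*37112163803+106175395755=477297033785 · T[19,11]:11*8391004908+37112163803=129413217791 · T[19,12]:12*1256328866+8391004908=23466951300 · T[19,13]:13*125854638+1256328866=2892439160 · T[19,14]:14*8408778+125854638=243577530 · T[19,15]:15*367200+8408778=13916778 · T[19,16]:16*9996+367200=527136 · T[19,17]:17*153+9996=12597 · T[19,18]:18*1+153=171 · T[19,19]:19*0+1=1
B_19 = ΣS(19,k) = 1+262143+193448101+11259666950+147589284710+693081601779+1492924634839+1709751003480+1144614626805+477297033785+129413217791+23466951300+2892439160+243577530+13916778+527136+12597+171+1 = 5832742205057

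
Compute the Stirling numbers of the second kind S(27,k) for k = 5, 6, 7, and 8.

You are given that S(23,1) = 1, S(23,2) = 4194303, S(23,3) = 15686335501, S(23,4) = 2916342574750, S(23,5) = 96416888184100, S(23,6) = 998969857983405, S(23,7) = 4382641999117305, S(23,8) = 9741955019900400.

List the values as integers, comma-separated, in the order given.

r24: T_24,2=2×4194303+1=8388607; T_24,3=3×15686335501+4194303=47063200806; T_24,4=4×2916342574750+15686335501=11681056634501; T_24,5=5×96416888184100+2916342574750=485000783495250; T_24,6=6×998969857983405+96416888184100=6090236036084530; T_24,7=7×4382641999117305+998969857983405=31677463851804540; T_24,8=8×9741955019900400+4382641999117305=82318282158320505
r25: T_25,3=3×47063200806+8388607=141197991025; T_25,4=4×11681056634501+47063200806=46771289738810; T_25,5=5×485000783495250+11681056634501=2436684974110751; T_25,6=6×6090236036084530+485000783495250=37026417000002430; T_25,7=7×31677463851804540+6090236036084530=227832482998716310; T_25,8=8×82318282158320505+31677463851804540=690223721118368580
r26: T_26,4=4×46771289738810+141197991025=187226356946265; T_26,5=5×2436684974110751+46771289738810=12230196160292565; T_26,6=6×37026417000002430+2436684974110751=224595186974125331; T_26,7=7×227832482998716310+37026417000002430=1631853797991016600; T_26,8=8×690223721118368580+227832482998716310=5749622251945664950
r27: T_27,5=5×12230196160292565+187226356946265=61338207158409090; T_27,6=6×224595186974125331+12230196160292565=1359801318005044551; T_27,7=7×1631853797991016600+224595186974125331=11647571772911241531; T_27,8=8×5749622251945664950+1631853797991016600=47628831813556336200
Read S(27,5) = 61338207158409090, S(27,6) = 1359801318005044551, S(27,7) = 11647571772911241531, S(27,8) = 47628831813556336200.

61338207158409090, 1359801318005044551, 11647571772911241531, 47628831813556336200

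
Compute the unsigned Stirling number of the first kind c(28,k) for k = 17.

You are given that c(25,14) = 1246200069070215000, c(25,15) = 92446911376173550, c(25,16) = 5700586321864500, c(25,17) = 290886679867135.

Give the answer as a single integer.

i=26: T(26,15)=1246200069070215000+25·92446911376173550=3557372853474553750 | T(26,16)=92446911376173550+25·5700586321864500=234961569422786050 | T(26,17)=5700586321864500+25·290886679867135=12972753318542875
i=27: T(27,16)=3557372853474553750+26·234961569422786050=9666373658466991050 | T(27,17)=234961569422786050+26·12972753318542875=572253155704900800
i=28: T(28,17)=9666373658466991050+27·572253155704900800=25117208862499312650
Read c(28,17) = 25117208862499312650.

25117208862499312650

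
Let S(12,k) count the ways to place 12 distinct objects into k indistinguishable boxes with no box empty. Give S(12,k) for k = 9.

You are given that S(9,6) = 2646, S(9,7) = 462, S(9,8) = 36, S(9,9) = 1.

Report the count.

row 10: T[10][7]=7·462+2646=5880  T[10][8]=8·36+462=750  T[10][9]=9·1+36=45
row 11: T[11][8]=8·750+5880=11880  T[11][9]=9·45+750=1155
row 12: T[12][9]=9·1155+11880=22275
Read S(12,9) = 22275.

22275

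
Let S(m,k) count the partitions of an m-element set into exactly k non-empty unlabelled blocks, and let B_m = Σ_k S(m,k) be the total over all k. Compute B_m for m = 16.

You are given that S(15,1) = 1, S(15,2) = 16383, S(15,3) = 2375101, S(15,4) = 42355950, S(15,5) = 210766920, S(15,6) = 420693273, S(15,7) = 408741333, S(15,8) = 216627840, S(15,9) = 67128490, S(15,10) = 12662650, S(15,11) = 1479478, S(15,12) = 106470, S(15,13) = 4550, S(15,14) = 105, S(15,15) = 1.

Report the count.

@16  (16,1):1·1+0→1, (16,2):16383·2+1→32767, (16,3):2375101·3+16383→7141686, (16,4):42355950·4+2375101→171798901, (16,5):210766920·5+42355950→1096190550, (16,6):420693273·6+210766920→2734926558, (16,7):408741333·7+420693273→3281882604, (16,8):216627840·8+408741333→2141764053, (16,9):67128490·9+216627840→820784250, (16,10):12662650·10+67128490→193754990, (16,11):1479478·11+12662650→28936908, (16,12):106470·12+1479478→2757118, (16,13):4550·13+106470→165620, (16,14):105·14+4550→6020, (16,15):1·15+105→120, (16,16):0·16+1→1
B_16 = ΣS(16,k) = 1+32767+7141686+171798901+1096190550+2734926558+3281882604+2141764053+820784250+193754990+28936908+2757118+165620+6020+120+1 = 10480142147

10480142147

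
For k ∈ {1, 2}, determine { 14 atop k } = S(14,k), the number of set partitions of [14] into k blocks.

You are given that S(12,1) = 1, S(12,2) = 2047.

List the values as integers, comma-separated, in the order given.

1, 8191

r13: T_13,1=1×1+0=1; T_13,2=2×2047+1=4095
r14: T_14,1=1×1+0=1; T_14,2=2×4095+1=8191
Read S(14,1) = 1, S(14,2) = 8191.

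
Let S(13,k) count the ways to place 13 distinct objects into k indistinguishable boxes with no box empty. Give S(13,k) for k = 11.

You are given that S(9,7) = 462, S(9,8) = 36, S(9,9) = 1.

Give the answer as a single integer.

r10: T_10,8=8×36+462=750; T_10,9=9×1+36=45; T_10,10=10×0+1=1
r11: T_11,9=9×45+750=1155; T_11,10=10×1+45=55; T_11,11=11×0+1=1
r12: T_12,10=10×55+1155=1705; T_12,11=11×1+55=66
r13: T_13,11=11×66+1705=2431
Read S(13,11) = 2431.

2431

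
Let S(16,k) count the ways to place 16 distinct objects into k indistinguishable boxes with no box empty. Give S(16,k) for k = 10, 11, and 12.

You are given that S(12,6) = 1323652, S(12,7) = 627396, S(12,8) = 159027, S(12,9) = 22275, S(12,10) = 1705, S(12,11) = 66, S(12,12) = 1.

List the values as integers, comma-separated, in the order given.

row 13: T[13][7]=7·627396+1323652=5715424  T[13][8]=8·159027+627396=1899612  T[13][9]=9·22275+159027=359502  T[13][10]=10·1705+22275=39325  T[13][11]=11·66+1705=2431  T[13][12]=12·1+66=78
row 14: T[14][8]=8·1899612+5715424=20912320  T[14][9]=9·359502+1899612=5135130  T[14][10]=10·39325+359502=752752  T[14][11]=11·2431+39325=66066  T[14][12]=12·78+2431=3367
row 15: T[15][9]=9·5135130+20912320=67128490  T[15][10]=10·752752+5135130=12662650  T[15][11]=11·66066+752752=1479478  T[15][12]=12·3367+66066=106470
row 16: T[16][10]=10·12662650+67128490=193754990  T[16][11]=11·1479478+12662650=28936908  T[16][12]=12·106470+1479478=2757118
Read S(16,10) = 193754990, S(16,11) = 28936908, S(16,12) = 2757118.

193754990, 28936908, 2757118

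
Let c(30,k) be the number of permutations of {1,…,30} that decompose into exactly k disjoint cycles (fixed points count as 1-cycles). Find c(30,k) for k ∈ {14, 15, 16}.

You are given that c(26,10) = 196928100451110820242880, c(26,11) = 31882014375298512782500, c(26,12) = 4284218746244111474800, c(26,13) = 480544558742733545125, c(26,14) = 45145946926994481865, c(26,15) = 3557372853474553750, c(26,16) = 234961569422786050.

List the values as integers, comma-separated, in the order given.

88776380550648116217781890, 8459574446076318147830625, 691254538651580660999025

row 27: T[27][11]=26·31882014375298512782500+196928100451110820242880=1025860474208872152587880  T[27][12]=26·4284218746244111474800+31882014375298512782500=143271701777645411127300  T[27][13]=26·480544558742733545125+4284218746244111474800=16778377273555183648050  T[27][14]=26·45145946926994481865+480544558742733545125=1654339178844590073615  T[27][15]=26·3557372853474553750+45145946926994481865=137637641117332879365  T[27][16]=26·234961569422786050+3557372853474553750=9666373658466991050
row 28: T[28][12]=27·143271701777645411127300+1025860474208872152587880=4894196422205298253024980  T[28][13]=27·16778377273555183648050+143271701777645411127300=596287888163635369624650  T[28][14]=27·1654339178844590073615+16778377273555183648050=61445535102359115635655  T[28][15]=27·137637641117332879365+1654339178844590073615=5370555489012577816470  T[28][16]=27·9666373658466991050+137637641117332879365=398629729895941637715
row 29: T[29][13]=28·596287888163635369624650+4894196422205298253024980=21590257290787088602515180  T[29][14]=28·61445535102359115635655+596287888163635369624650=2316762871029690607422990  T[29][15]=28·5370555489012577816470+61445535102359115635655=211821088794711294496815  T[29][16]=28·398629729895941637715+5370555489012577816470=16532187926098943672490
row 30: T[30][14]=29·2316762871029690607422990+21590257290787088602515180=88776380550648116217781890  T[30][15]=29·211821088794711294496815+2316762871029690607422990=8459574446076318147830625  T[30][16]=29·16532187926098943672490+211821088794711294496815=691254538651580660999025
Read c(30,14) = 88776380550648116217781890, c(30,15) = 8459574446076318147830625, c(30,16) = 691254538651580660999025.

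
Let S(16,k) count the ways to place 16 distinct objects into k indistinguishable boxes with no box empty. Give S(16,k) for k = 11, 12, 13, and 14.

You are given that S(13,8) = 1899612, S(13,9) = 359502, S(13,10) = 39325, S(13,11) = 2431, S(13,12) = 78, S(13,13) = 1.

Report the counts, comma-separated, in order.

[14] T[14,9]:9*359502+1899612=5135130 · T[14,10]:10*39325+359502=752752 · T[14,11]:11*2431+39325=66066 · T[14,12]:12*78+2431=3367 · T[14,13]:13*1+78=91 · T[14,14]:14*0+1=1
[15] T[15,10]:10*752752+5135130=12662650 · T[15,11]:11*66066+752752=1479478 · T[15,12]:12*3367+66066=106470 · T[15,13]:13*91+3367=4550 · T[15,14]:14*1+91=105
[16] T[16,11]:11*1479478+12662650=28936908 · T[16,12]:12*106470+1479478=2757118 · T[16,13]:13*4550+106470=165620 · T[16,14]:14*105+4550=6020
Read S(16,11) = 28936908, S(16,12) = 2757118, S(16,13) = 165620, S(16,14) = 6020.

28936908, 2757118, 165620, 6020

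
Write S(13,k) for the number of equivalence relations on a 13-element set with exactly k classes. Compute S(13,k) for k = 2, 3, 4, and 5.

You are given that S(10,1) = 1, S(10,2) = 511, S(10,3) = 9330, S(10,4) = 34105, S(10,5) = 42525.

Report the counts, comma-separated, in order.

row 11: T[11][1]=1·1+0=1  T[11][2]=2·511+1=1023  T[11][3]=3·9330+511=28501  T[11][4]=4·34105+9330=145750  T[11][5]=5·42525+34105=246730
row 12: T[12][1]=1·1+0=1  T[12][2]=2·1023+1=2047  T[12][3]=3·28501+1023=86526  T[12][4]=4·145750+28501=611501  T[12][5]=5·246730+145750=1379400
row 13: T[13][2]=2·2047+1=4095  T[13][3]=3·86526+2047=261625  T[13][4]=4·611501+86526=2532530  T[13][5]=5·1379400+611501=7508501
Read S(13,2) = 4095, S(13,3) = 261625, S(13,4) = 2532530, S(13,5) = 7508501.

4095, 261625, 2532530, 7508501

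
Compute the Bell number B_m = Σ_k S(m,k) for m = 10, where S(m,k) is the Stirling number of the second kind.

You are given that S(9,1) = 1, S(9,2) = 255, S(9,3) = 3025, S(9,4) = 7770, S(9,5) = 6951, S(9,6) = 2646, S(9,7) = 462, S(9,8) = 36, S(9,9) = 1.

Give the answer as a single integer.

115975

r10: T_10,1=1×1+0=1; T_10,2=2×255+1=511; T_10,3=3×3025+255=9330; T_10,4=4×7770+3025=34105; T_10,5=5×6951+7770=42525; T_10,6=6×2646+6951=22827; T_10,7=7×462+2646=5880; T_10,8=8×36+462=750; T_10,9=9×1+36=45; T_10,10=10×0+1=1
B_10 = ΣS(10,k) = 1+511+9330+34105+42525+22827+5880+750+45+1 = 115975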